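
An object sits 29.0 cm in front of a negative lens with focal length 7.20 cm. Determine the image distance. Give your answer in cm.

5.77 cm

For a negative lens, f = -7.20 cm.
Lens equation: 1/d_i = 1/f − 1/d_o = 1/(-7.200) − 1/(29.0) = -0.1389 − 0.03448 = -0.1734, so d_i = -5.77 cm.
The image is virtual, upright and reduced, on the same side as the object.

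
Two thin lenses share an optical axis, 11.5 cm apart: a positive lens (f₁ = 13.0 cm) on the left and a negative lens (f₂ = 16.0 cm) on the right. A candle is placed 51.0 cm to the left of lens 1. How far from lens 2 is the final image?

9.47 cm

Lens 1: 1/d_i1 = 1/f₁ − 1/d_o1 = 1/(13.0) − 1/(51.0) = 0.05732, so d_i1 = 17.45 cm.
The intermediate image is 17.45 cm to the right of lens 1, which lies 5.950 cm to the right of lens 2 — a virtual object — so d_o2 = −5.950 cm.
Lens 2 is diverging, so f₂ = −16.0 cm.
Lens 2: 1/d_i2 = 1/f₂ − 1/d_o2 = 1/(-16.0) − 1/(-5.950) = 0.1056, so d_i2 = 9.47 cm.
The final image is real, 9.47 cm to the right of lens 2 (overall magnification ≈ -0.54).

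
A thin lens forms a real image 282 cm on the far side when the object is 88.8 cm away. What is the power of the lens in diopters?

d_i = +282 cm.
1/f = 1/d_o + 1/d_i = 1/(88.8) + 1/(282) = 0.01481 cm⁻¹.
f = 67.53 cm = 0.6753 m, so P = 1/f = +1.48 D.

P = +1.48 D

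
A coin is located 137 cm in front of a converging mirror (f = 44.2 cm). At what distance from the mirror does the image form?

Mirror equation: 1/d_i = 1/f − 1/d_o = 1/(44.20) − 1/(137) = 0.02262 − 0.007299 = 0.01533, so d_i = 65.3 cm.
The image is real, inverted and reduced, in front of the mirror.

65.3 cm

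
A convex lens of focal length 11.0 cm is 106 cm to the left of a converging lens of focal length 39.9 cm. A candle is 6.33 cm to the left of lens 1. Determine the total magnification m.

Lens 1: 1/d_i1 = 1/(11.0) − 1/(6.33) = -0.06707, so d_i1 = -14.91 cm; m₁ = −d_i1/d_o1 = +2.355.
d_o2 = 106 − (-14.91) = 120.9 cm.
Lens 2: 1/d_i2 = 1/(39.9) − 1/(120.9) = 0.01679, so d_i2 = 59.55 cm; m₂ = −d_i2/d_o2 = -0.4926.
m = m₁·m₂ = (+2.355)(-0.4926) = -1.16.

m = -1.16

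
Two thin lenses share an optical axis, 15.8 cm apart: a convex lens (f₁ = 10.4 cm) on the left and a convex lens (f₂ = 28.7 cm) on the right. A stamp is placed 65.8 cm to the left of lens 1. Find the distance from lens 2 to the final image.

3.92 cm

Lens 1: 1/d_i1 = 1/f₁ − 1/d_o1 = 1/(10.4) − 1/(65.8) = 0.08096, so d_i1 = 12.35 cm.
The intermediate image is 12.35 cm to the right of lens 1, which is 15.8 − (12.35) = 3.450 cm to the left of lens 2, so d_o2 = +3.450 cm.
Lens 2: 1/d_i2 = 1/f₂ − 1/d_o2 = 1/(28.7) − 1/(3.450) = -0.2550, so d_i2 = -3.92 cm.
The final image is virtual, 3.92 cm to the left of lens 2 (overall magnification ≈ -0.21).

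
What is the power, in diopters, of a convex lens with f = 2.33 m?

P = +0.429 D

P = 1/f = 1/(2.33 m) = +0.429 D.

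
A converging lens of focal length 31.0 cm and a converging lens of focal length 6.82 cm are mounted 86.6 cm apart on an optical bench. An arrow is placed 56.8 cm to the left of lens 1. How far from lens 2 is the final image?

Lens 1: 1/d_i1 = 1/f₁ − 1/d_o1 = 1/(31.0) − 1/(56.8) = 0.01465, so d_i1 = 68.25 cm.
The intermediate image is 68.25 cm to the right of lens 1, which is 86.6 − (68.25) = 18.35 cm to the left of lens 2, so d_o2 = +18.35 cm.
Lens 2: 1/d_i2 = 1/f₂ − 1/d_o2 = 1/(6.82) − 1/(18.35) = 0.09213, so d_i2 = 10.9 cm.
The final image is real, 10.9 cm to the right of lens 2 (overall magnification ≈ 0.71).

10.9 cm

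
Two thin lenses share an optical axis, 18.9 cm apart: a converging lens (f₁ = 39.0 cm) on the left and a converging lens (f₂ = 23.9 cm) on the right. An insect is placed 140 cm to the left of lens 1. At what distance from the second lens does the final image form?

14.2 cm

Lens 1: 1/d_i1 = 1/f₁ − 1/d_o1 = 1/(39.0) − 1/(140) = 0.01850, so d_i1 = 54.06 cm.
The intermediate image is 54.06 cm to the right of lens 1, which lies 35.16 cm to the right of lens 2 — a virtual object — so d_o2 = −35.16 cm.
Lens 2: 1/d_i2 = 1/f₂ − 1/d_o2 = 1/(23.9) − 1/(-35.16) = 0.07028, so d_i2 = 14.2 cm.
The final image is real, 14.2 cm to the right of lens 2 (overall magnification ≈ -0.16).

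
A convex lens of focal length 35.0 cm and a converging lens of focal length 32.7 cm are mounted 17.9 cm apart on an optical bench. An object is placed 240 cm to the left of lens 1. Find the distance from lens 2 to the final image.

13.5 cm

Lens 1: 1/d_i1 = 1/f₁ − 1/d_o1 = 1/(35.0) − 1/(240) = 0.02440, so d_i1 = 40.98 cm.
The intermediate image is 40.98 cm to the right of lens 1, which lies 23.08 cm to the right of lens 2 — a virtual object — so d_o2 = −23.08 cm.
Lens 2: 1/d_i2 = 1/f₂ − 1/d_o2 = 1/(32.7) − 1/(-23.08) = 0.07391, so d_i2 = 13.5 cm.
The final image is real, 13.5 cm to the right of lens 2 (overall magnification ≈ -0.10).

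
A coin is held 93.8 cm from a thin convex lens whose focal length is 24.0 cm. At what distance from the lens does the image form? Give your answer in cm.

Thin-lens equation: 1/q = 1/f − 1/p = 1/(24.00) − 1/(93.8) = 0.04167 − 0.01066 = 0.03101, so q = 32.3 cm.
The image is real, inverted and reduced, on the far side of the lens.

32.3 cm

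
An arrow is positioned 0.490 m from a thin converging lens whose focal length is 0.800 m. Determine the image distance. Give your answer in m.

1.26 m

Lens equation: 1/v = 1/f − 1/u = 1/(0.8000) − 1/(0.490) = 1.250 − 2.041 = -0.7908, so v = -1.26 m.
The image is virtual, upright and enlarged, on the same side as the object.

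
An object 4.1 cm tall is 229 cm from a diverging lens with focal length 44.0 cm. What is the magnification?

For a diverging lens, f = -44.0 cm.
1/d_i = 1/f − 1/d_o = 1/(-44.00) − 1/(229) = -0.02709, so d_i = -36.91 cm.
m = −d_i/d_o = −(-36.91)/(229) = +0.161.
The image is virtual, upright and reduced, on the same side as the object.

m = +0.161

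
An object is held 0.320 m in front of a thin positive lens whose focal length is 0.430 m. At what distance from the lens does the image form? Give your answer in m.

1.25 m

Thin-lens equation: 1/d_i = 1/f − 1/d_o = 1/(0.4300) − 1/(0.320) = 2.326 − 3.125 = -0.7994, so d_i = -1.25 m.
The image is virtual, upright and enlarged, on the same side as the object.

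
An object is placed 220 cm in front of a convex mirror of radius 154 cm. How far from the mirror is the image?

f = R/2 = 154/2 = 77.00 cm; for a convex mirror, f = -77.00 cm.
Mirror equation: 1/s_i = 1/f − 1/s_o = 1/(-77.00) − 1/(220) = -0.01299 − 0.004545 = -0.01753, so s_i = -57.0 cm.
The image is virtual, upright and reduced, behind the mirror.

57.0 cm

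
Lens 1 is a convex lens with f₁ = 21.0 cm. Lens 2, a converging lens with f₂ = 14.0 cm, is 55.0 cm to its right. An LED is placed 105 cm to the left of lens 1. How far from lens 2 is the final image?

Lens 1: 1/d_i1 = 1/f₁ − 1/d_o1 = 1/(21.0) − 1/(105) = 0.03810, so d_i1 = 26.25 cm.
The intermediate image is 26.25 cm to the right of lens 1, which is 55.0 − (26.25) = 28.75 cm to the left of lens 2, so d_o2 = +28.75 cm.
Lens 2: 1/d_i2 = 1/f₂ − 1/d_o2 = 1/(14.0) − 1/(28.75) = 0.03665, so d_i2 = 27.3 cm.
The final image is real, 27.3 cm to the right of lens 2 (overall magnification ≈ 0.24).

27.3 cm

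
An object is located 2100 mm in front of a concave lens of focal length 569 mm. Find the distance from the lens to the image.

For a concave lens, f = -569 mm.
Lens equation: 1/q = 1/f − 1/p = 1/(-569.0) − 1/(2100) = -0.001757 − 0.0004762 = -0.002234, so q = -448 mm.
The image is virtual, upright and reduced, on the same side as the object.

448 mm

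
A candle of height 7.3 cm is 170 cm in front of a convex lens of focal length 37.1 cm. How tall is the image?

2.04 cm

1/d_i = 1/f − 1/d_o = 1/(37.10) − 1/(170) = 0.02107, so d_i = 47.46 cm.
m = −d_i/d_o = -0.2792.
|h_i| = |m|·h_o = 0.2792 × 7.3 = 2.04 cm. The image is real, inverted and reduced, on the far side of the lens.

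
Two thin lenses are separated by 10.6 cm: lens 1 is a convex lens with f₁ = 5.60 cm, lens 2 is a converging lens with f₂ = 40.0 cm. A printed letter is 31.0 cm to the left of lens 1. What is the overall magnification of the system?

Lens 1: 1/d_i1 = 1/(5.60) − 1/(31.0) = 0.1463, so d_i1 = 6.835 cm; m₁ = −d_i1/d_o1 = -0.2205.
d_o2 = 10.6 − (6.835) = 3.765 cm.
Lens 2: 1/d_i2 = 1/(40.0) − 1/(3.765) = -0.2406, so d_i2 = -4.156 cm; m₂ = −d_i2/d_o2 = +1.104.
m = m₁·m₂ = (-0.2205)(+1.104) = -0.243.

m = -0.243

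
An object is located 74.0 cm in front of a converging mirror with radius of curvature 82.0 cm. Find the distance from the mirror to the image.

f = R/2 = 82.0/2 = 41.00 cm.
Mirror equation: 1/v = 1/f − 1/u = 1/(41.00) − 1/(74.0) = 0.02439 − 0.01351 = 0.01088, so v = 91.9 cm.
The image is real, inverted and enlarged, in front of the mirror.

91.9 cm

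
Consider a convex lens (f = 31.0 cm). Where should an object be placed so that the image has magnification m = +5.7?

25.6 cm

m = −d_i/d_o ⇒ d_i = −m·d_o.
1/f = 1/d_o + 1/d_i = 1/d_o − 1/(m·d_o) = (1 − 1/m)/d_o, so d_o = f(1 − 1/m) = (31.00)(1 − 1/(+5.7)) = 25.6 cm.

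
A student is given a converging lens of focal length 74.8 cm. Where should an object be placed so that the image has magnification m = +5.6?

61.4 cm

m = −d_i/d_o ⇒ d_i = −m·d_o.
1/f = 1/d_o + 1/d_i = 1/d_o − 1/(m·d_o) = (1 − 1/m)/d_o, so d_o = f(1 − 1/m) = (74.80)(1 − 1/(+5.6)) = 61.4 cm.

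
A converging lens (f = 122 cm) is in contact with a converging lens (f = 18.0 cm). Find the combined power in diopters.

P = +6.38 D

P₁ = 1/f₁ = 1/(1.22 m) = +0.8197 D; P₂ = 1/f₂ = 1/(0.180 m) = +5.556 D.
For thin lenses in contact, P = P₁ + P₂ = (+0.8197) + (+5.556) = +6.38 D.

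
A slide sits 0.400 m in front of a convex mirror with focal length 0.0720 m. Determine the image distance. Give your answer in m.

For a convex mirror, f = -0.0720 m.
Mirror equation: 1/v = 1/f − 1/u = 1/(-0.07200) − 1/(0.400) = -13.89 − 2.500 = -16.39, so v = -0.0610 m.
The image is virtual, upright and reduced, behind the mirror.

0.0610 m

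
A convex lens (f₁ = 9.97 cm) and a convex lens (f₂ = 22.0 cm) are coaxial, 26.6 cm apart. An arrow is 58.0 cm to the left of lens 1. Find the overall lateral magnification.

Lens 1: 1/d_i1 = 1/(9.97) − 1/(58.0) = 0.08306, so d_i1 = 12.04 cm; m₁ = −d_i1/d_o1 = -0.2076.
d_o2 = 26.6 − (12.04) = 14.56 cm.
Lens 2: 1/d_i2 = 1/(22.0) − 1/(14.56) = -0.02323, so d_i2 = -43.05 cm; m₂ = −d_i2/d_o2 = +2.957.
m = m₁·m₂ = (-0.2076)(+2.957) = -0.614.

m = -0.614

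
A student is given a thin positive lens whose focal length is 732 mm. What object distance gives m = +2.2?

m = −d_i/d_o ⇒ d_i = −m·d_o.
1/f = 1/d_o + 1/d_i = 1/d_o − 1/(m·d_o) = (1 − 1/m)/d_o, so d_o = f(1 − 1/m) = (732.0)(1 − 1/(+2.2)) = 399 mm.

399 mm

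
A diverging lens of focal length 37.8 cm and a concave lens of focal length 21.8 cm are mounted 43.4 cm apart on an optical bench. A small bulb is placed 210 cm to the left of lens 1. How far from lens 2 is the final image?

Lens 1 is diverging, so f₁ = −37.8 cm.
Lens 1: 1/d_i1 = 1/f₁ − 1/d_o1 = 1/(-37.8) − 1/(210) = -0.03122, so d_i1 = -32.03 cm.
The intermediate image is 32.03 cm to the left of lens 1 (virtual), which is 43.4 − (-32.03) = 75.43 cm to the left of lens 2, so d_o2 = +75.43 cm.
Lens 2 is diverging, so f₂ = −21.8 cm.
Lens 2: 1/d_i2 = 1/f₂ − 1/d_o2 = 1/(-21.8) − 1/(75.43) = -0.05913, so d_i2 = -16.9 cm.
The final image is virtual, 16.9 cm to the left of lens 2 (overall magnification ≈ 0.034).

16.9 cm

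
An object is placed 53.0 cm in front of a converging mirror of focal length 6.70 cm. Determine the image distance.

7.67 cm

Mirror equation: 1/v = 1/f − 1/u = 1/(6.700) − 1/(53.0) = 0.1493 − 0.01887 = 0.1304, so v = 7.67 cm.
The image is real, inverted and reduced, in front of the mirror.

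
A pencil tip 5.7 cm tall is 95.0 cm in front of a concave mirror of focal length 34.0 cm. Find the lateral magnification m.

1/d_i = 1/f − 1/d_o = 1/(34.00) − 1/(95.0) = 0.01889, so d_i = 52.95 cm.
m = −d_i/d_o = −(52.95)/(95.0) = -0.557.
The image is real, inverted and reduced, in front of the mirror.

m = -0.557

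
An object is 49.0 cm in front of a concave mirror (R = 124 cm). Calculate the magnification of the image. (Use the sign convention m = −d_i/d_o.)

m = +4.77

f = R/2 = 124/2 = 62.00 cm.
1/d_i = 1/f − 1/d_o = 1/(62.00) − 1/(49.0) = -0.004279, so d_i = -233.7 cm.
m = −d_i/d_o = −(-233.7)/(49.0) = +4.77.
The image is virtual, upright and enlarged, behind the mirror.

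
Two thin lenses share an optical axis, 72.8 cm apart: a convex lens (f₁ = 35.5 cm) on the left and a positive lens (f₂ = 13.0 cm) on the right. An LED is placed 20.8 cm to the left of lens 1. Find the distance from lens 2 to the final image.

Lens 1: 1/d_i1 = 1/f₁ − 1/d_o1 = 1/(35.5) − 1/(20.8) = -0.01991, so d_i1 = -50.23 cm.
The intermediate image is 50.23 cm to the left of lens 1 (virtual), which is 72.8 − (-50.23) = 123.0 cm to the left of lens 2, so d_o2 = +123.0 cm.
Lens 2: 1/d_i2 = 1/f₂ − 1/d_o2 = 1/(13.0) − 1/(123.0) = 0.06879, so d_i2 = 14.5 cm.
The final image is real, 14.5 cm to the right of lens 2 (overall magnification ≈ -0.29).

14.5 cm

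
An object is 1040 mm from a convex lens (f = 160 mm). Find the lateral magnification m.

m = -0.182

1/d_i = 1/f − 1/d_o = 1/(160.0) − 1/(1040) = 0.005288, so d_i = 189.1 mm.
m = −d_i/d_o = −(189.1)/(1040) = -0.182.
The image is real, inverted and reduced, on the far side of the lens.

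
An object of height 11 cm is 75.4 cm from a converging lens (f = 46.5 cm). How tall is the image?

1/d_i = 1/f − 1/d_o = 1/(46.50) − 1/(75.4) = 0.008243, so d_i = 121.3 cm.
m = −d_i/d_o = -1.609.
|h_i| = |m|·h_o = 1.609 × 11 = 17.7 cm. The image is real, inverted and enlarged, on the far side of the lens.

17.7 cm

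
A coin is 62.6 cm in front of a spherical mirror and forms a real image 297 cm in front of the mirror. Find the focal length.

Real image ⇒ d_i = +297 cm.
1/f = 1/d_o + 1/d_i = 1/(62.6) + 1/(297) = 0.01934, so f = 51.7 cm.
Since f is positive, the spherical mirror is concave.

f = 51.7 cm (concave)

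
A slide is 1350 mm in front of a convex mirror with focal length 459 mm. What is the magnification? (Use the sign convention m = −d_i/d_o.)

For a convex mirror, f = -459 mm.
1/d_i = 1/f − 1/d_o = 1/(-459.0) − 1/(1350) = -0.002919, so d_i = -342.5 mm.
m = −d_i/d_o = −(-342.5)/(1350) = +0.254.
The image is virtual, upright and reduced, behind the mirror.

m = +0.254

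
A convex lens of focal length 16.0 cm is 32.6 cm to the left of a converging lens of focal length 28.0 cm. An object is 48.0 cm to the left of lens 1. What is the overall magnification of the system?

Lens 1: 1/d_i1 = 1/(16.0) − 1/(48.0) = 0.04167, so d_i1 = 24.00 cm; m₁ = −d_i1/d_o1 = -0.5000.
d_o2 = 32.6 − (24.00) = 8.600 cm.
Lens 2: 1/d_i2 = 1/(28.0) − 1/(8.600) = -0.08056, so d_i2 = -12.41 cm; m₂ = −d_i2/d_o2 = +1.443.
m = m₁·m₂ = (-0.5000)(+1.443) = -0.722.

m = -0.722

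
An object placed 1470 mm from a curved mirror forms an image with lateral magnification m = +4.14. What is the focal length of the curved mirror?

m = −d_i/d_o ⇒ d_i = −m·d_o = −(+4.14)·(1470) = -6086 mm.
1/f = 1/d_o + 1/d_i = 1/(1470) + 1/(-6086) = 0.0005160, so f = 1940 mm.
Since f is positive, the curved mirror is concave.

f = 1940 mm (concave)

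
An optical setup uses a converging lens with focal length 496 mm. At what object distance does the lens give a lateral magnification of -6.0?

m = −d_i/d_o ⇒ d_i = −m·d_o.
1/f = 1/d_o + 1/d_i = 1/d_o − 1/(m·d_o) = (1 − 1/m)/d_o, so d_o = f(1 − 1/m) = (496.0)(1 − 1/(-6.0)) = 579 mm.

579 mm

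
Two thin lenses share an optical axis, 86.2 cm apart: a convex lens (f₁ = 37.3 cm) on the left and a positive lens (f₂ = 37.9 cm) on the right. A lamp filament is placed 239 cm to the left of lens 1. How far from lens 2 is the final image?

Lens 1: 1/d_i1 = 1/f₁ − 1/d_o1 = 1/(37.3) − 1/(239) = 0.02263, so d_i1 = 44.20 cm.
The intermediate image is 44.20 cm to the right of lens 1, which is 86.2 − (44.20) = 42.00 cm to the left of lens 2, so d_o2 = +42.00 cm.
Lens 2: 1/d_i2 = 1/f₂ − 1/d_o2 = 1/(37.9) − 1/(42.00) = 0.002576, so d_i2 = 388 cm.
The final image is real, 388 cm to the right of lens 2 (overall magnification ≈ 1.7).

388 cm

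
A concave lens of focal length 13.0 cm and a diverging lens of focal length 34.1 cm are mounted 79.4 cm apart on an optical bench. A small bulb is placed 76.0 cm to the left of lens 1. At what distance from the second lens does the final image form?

24.8 cm

Lens 1 is diverging, so f₁ = −13.0 cm.
Lens 1: 1/d_i1 = 1/f₁ − 1/d_o1 = 1/(-13.0) − 1/(76.0) = -0.09008, so d_i1 = -11.10 cm.
The intermediate image is 11.10 cm to the left of lens 1 (virtual), which is 79.4 − (-11.10) = 90.50 cm to the left of lens 2, so d_o2 = +90.50 cm.
Lens 2 is diverging, so f₂ = −34.1 cm.
Lens 2: 1/d_i2 = 1/f₂ − 1/d_o2 = 1/(-34.1) − 1/(90.50) = -0.04038, so d_i2 = -24.8 cm.
The final image is virtual, 24.8 cm to the left of lens 2 (overall magnification ≈ 0.040).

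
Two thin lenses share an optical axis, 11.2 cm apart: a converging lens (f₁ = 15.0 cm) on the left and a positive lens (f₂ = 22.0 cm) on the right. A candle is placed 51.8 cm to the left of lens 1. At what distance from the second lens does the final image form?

6.83 cm

Lens 1: 1/d_i1 = 1/f₁ − 1/d_o1 = 1/(15.0) − 1/(51.8) = 0.04736, so d_i1 = 21.11 cm.
The intermediate image is 21.11 cm to the right of lens 1, which lies 9.910 cm to the right of lens 2 — a virtual object — so d_o2 = −9.910 cm.
Lens 2: 1/d_i2 = 1/f₂ − 1/d_o2 = 1/(22.0) − 1/(-9.910) = 0.1464, so d_i2 = 6.83 cm.
The final image is real, 6.83 cm to the right of lens 2 (overall magnification ≈ -0.28).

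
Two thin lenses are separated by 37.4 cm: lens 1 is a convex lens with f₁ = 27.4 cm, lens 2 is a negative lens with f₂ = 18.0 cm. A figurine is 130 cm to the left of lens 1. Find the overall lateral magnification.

Lens 1: 1/d_i1 = 1/(27.4) − 1/(130) = 0.02880, so d_i1 = 34.72 cm; m₁ = −d_i1/d_o1 = -0.2671.
d_o2 = 37.4 − (34.72) = 2.680 cm.
f₂ = −18.0 cm (diverging).
Lens 2: 1/d_i2 = 1/(-18.0) − 1/(2.680) = -0.4287, so d_i2 = -2.333 cm; m₂ = −d_i2/d_o2 = +0.8704.
m = m₁·m₂ = (-0.2671)(+0.8704) = -0.232.

m = -0.232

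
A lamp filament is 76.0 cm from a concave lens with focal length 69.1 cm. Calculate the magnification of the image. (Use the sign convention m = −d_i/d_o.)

For a concave lens, f = -69.1 cm.
1/d_i = 1/f − 1/d_o = 1/(-69.10) − 1/(76.0) = -0.02763, so d_i = -36.19 cm.
m = −d_i/d_o = −(-36.19)/(76.0) = +0.476.
The image is virtual, upright and reduced, on the same side as the object.

m = +0.476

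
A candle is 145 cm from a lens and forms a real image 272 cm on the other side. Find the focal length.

Real image ⇒ d_i = +272 cm.
1/f = 1/d_o + 1/d_i = 1/(145) + 1/(272) = 0.01057, so f = 94.6 cm.
Since f is positive, the lens is converging.

f = 94.6 cm (converging)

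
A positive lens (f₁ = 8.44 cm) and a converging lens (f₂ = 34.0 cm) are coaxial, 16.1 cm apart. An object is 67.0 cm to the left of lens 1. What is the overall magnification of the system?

Lens 1: 1/d_i1 = 1/(8.44) − 1/(67.0) = 0.1036, so d_i1 = 9.656 cm; m₁ = −d_i1/d_o1 = -0.1441.
d_o2 = 16.1 − (9.656) = 6.444 cm.
Lens 2: 1/d_i2 = 1/(34.0) − 1/(6.444) = -0.1258, so d_i2 = -7.951 cm; m₂ = −d_i2/d_o2 = +1.234.
m = m₁·m₂ = (-0.1441)(+1.234) = -0.178.

m = -0.178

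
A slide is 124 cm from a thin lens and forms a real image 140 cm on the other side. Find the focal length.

Real image ⇒ d_i = +140 cm.
1/f = 1/d_o + 1/d_i = 1/(124) + 1/(140) = 0.01521, so f = 65.8 cm.
Since f is positive, the thin lens is converging.

f = 65.8 cm (converging)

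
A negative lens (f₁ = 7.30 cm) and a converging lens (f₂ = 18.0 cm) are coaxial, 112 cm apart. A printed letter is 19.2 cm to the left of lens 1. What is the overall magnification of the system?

f₁ = −7.30 cm (diverging).
Lens 1: 1/d_i1 = 1/(-7.30) − 1/(19.2) = -0.1891, so d_i1 = -5.289 cm; m₁ = −d_i1/d_o1 = +0.2755.
d_o2 = 112 − (-5.289) = 117.3 cm.
Lens 2: 1/d_i2 = 1/(18.0) − 1/(117.3) = 0.04703, so d_i2 = 21.26 cm; m₂ = −d_i2/d_o2 = -0.1813.
m = m₁·m₂ = (+0.2755)(-0.1813) = -0.0499.

m = -0.0499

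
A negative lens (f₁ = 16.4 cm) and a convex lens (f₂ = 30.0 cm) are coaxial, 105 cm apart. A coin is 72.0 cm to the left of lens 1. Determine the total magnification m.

f₁ = −16.4 cm (diverging).
Lens 1: 1/d_i1 = 1/(-16.4) − 1/(72.0) = -0.07486, so d_i1 = -13.36 cm; m₁ = −d_i1/d_o1 = +0.1856.
d_o2 = 105 − (-13.36) = 118.4 cm.
Lens 2: 1/d_i2 = 1/(30.0) − 1/(118.4) = 0.02489, so d_i2 = 40.18 cm; m₂ = −d_i2/d_o2 = -0.3394.
m = m₁·m₂ = (+0.1856)(-0.3394) = -0.0630.

m = -0.0630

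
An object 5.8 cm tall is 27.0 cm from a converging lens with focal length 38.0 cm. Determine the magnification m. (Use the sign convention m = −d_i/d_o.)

1/d_i = 1/f − 1/d_o = 1/(38.00) − 1/(27.0) = -0.01072, so d_i = -93.27 cm.
m = −d_i/d_o = −(-93.27)/(27.0) = +3.45.
The image is virtual, upright and enlarged, on the same side as the object.

m = +3.45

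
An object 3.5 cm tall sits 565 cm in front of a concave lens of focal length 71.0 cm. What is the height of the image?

0.391 cm

For a concave lens, f = -71.0 cm.
1/d_i = 1/f − 1/d_o = 1/(-71.00) − 1/(565) = -0.01585, so d_i = -63.07 cm.
m = −d_i/d_o = +0.1116.
|h_i| = |m|·h_o = 0.1116 × 3.5 = 0.391 cm. The image is virtual, upright and reduced, on the same side as the object.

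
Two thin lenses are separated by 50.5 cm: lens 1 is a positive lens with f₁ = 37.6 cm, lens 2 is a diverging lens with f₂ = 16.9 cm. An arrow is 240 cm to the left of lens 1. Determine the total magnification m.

Lens 1: 1/d_i1 = 1/(37.6) − 1/(240) = 0.02243, so d_i1 = 44.58 cm; m₁ = −d_i1/d_o1 = -0.1857.
d_o2 = 50.5 − (44.58) = 5.920 cm.
f₂ = −16.9 cm (diverging).
Lens 2: 1/d_i2 = 1/(-16.9) − 1/(5.920) = -0.2281, so d_i2 = -4.384 cm; m₂ = −d_i2/d_o2 = +0.7406.
m = m₁·m₂ = (-0.1857)(+0.7406) = -0.138.

m = -0.138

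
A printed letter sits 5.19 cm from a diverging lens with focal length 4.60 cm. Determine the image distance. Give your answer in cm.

2.44 cm

For a diverging lens, f = -4.60 cm.
Thin-lens equation: 1/s_i = 1/f − 1/s_o = 1/(-4.600) − 1/(5.19) = -0.2174 − 0.1927 = -0.4101, so s_i = -2.44 cm.
The image is virtual, upright and reduced, on the same side as the object.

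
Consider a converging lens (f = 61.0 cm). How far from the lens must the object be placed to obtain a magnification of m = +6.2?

51.2 cm

m = −d_i/d_o ⇒ d_i = −m·d_o.
1/f = 1/d_o + 1/d_i = 1/d_o − 1/(m·d_o) = (1 − 1/m)/d_o, so d_o = f(1 − 1/m) = (61.00)(1 − 1/(+6.2)) = 51.2 cm.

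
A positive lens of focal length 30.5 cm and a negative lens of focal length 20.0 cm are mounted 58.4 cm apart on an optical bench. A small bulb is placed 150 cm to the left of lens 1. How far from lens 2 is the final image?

Lens 1: 1/d_i1 = 1/f₁ − 1/d_o1 = 1/(30.5) − 1/(150) = 0.02612, so d_i1 = 38.28 cm.
The intermediate image is 38.28 cm to the right of lens 1, which is 58.4 − (38.28) = 20.12 cm to the left of lens 2, so d_o2 = +20.12 cm.
Lens 2 is diverging, so f₂ = −20.0 cm.
Lens 2: 1/d_i2 = 1/f₂ − 1/d_o2 = 1/(-20.0) − 1/(20.12) = -0.09970, so d_i2 = -10.0 cm.
The final image is virtual, 10.0 cm to the left of lens 2 (overall magnification ≈ -0.13).

10.0 cm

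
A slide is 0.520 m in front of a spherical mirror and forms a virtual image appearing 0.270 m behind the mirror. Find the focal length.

Virtual image ⇒ d_i = −0.270 m.
1/f = 1/d_o + 1/d_i = 1/(0.520) + 1/(-0.270) = -1.781, so f = -0.562 m.
Since f is negative, the spherical mirror is convex.

f = -0.562 m (convex)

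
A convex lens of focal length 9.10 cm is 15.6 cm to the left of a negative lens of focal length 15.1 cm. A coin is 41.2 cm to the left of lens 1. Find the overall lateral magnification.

Lens 1: 1/d_i1 = 1/(9.10) − 1/(41.2) = 0.08562, so d_i1 = 11.68 cm; m₁ = −d_i1/d_o1 = -0.2835.
d_o2 = 15.6 − (11.68) = 3.920 cm.
f₂ = −15.1 cm (diverging).
Lens 2: 1/d_i2 = 1/(-15.1) − 1/(3.920) = -0.3213, so d_i2 = -3.112 cm; m₂ = −d_i2/d_o2 = +0.7939.
m = m₁·m₂ = (-0.2835)(+0.7939) = -0.225.

m = -0.225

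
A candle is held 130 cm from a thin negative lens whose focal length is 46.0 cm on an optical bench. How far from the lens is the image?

34.0 cm

For a negative lens, f = -46.0 cm.
Thin-lens equation: 1/v = 1/f − 1/u = 1/(-46.00) − 1/(130) = -0.02174 − 0.007692 = -0.02943, so v = -34.0 cm.
The image is virtual, upright and reduced, on the same side as the object.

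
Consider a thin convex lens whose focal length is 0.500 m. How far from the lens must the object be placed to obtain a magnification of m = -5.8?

m = −d_i/d_o ⇒ d_i = −m·d_o.
1/f = 1/d_o + 1/d_i = 1/d_o − 1/(m·d_o) = (1 − 1/m)/d_o, so d_o = f(1 − 1/m) = (0.5000)(1 − 1/(-5.8)) = 0.586 m.

0.586 m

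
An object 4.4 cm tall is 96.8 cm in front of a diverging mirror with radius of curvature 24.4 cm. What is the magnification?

f = R/2 = 24.4/2 = 12.20 cm; for a diverging mirror, f = -12.20 cm.
1/d_i = 1/f − 1/d_o = 1/(-12.20) − 1/(96.8) = -0.09230, so d_i = -10.83 cm.
m = −d_i/d_o = −(-10.83)/(96.8) = +0.112.
The image is virtual, upright and reduced, behind the mirror.

m = +0.112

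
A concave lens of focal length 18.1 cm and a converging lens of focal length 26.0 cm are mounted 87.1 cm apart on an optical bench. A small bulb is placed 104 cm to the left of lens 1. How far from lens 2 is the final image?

34.8 cm

Lens 1 is diverging, so f₁ = −18.1 cm.
Lens 1: 1/d_i1 = 1/f₁ − 1/d_o1 = 1/(-18.1) − 1/(104) = -0.06486, so d_i1 = -15.42 cm.
The intermediate image is 15.42 cm to the left of lens 1 (virtual), which is 87.1 − (-15.42) = 102.5 cm to the left of lens 2, so d_o2 = +102.5 cm.
Lens 2: 1/d_i2 = 1/f₂ − 1/d_o2 = 1/(26.0) − 1/(102.5) = 0.02871, so d_i2 = 34.8 cm.
The final image is real, 34.8 cm to the right of lens 2 (overall magnification ≈ -0.050).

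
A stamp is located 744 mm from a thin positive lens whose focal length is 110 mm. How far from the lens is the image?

129 mm

Lens equation: 1/d_i = 1/f − 1/d_o = 1/(110.0) − 1/(744) = 0.009091 − 0.001344 = 0.007747, so d_i = 129 mm.
The image is real, inverted and reduced, on the far side of the lens.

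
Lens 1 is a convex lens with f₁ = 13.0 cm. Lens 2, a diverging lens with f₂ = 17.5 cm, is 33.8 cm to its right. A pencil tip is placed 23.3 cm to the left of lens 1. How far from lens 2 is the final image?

Lens 1: 1/d_i1 = 1/f₁ − 1/d_o1 = 1/(13.0) − 1/(23.3) = 0.03400, so d_i1 = 29.41 cm.
The intermediate image is 29.41 cm to the right of lens 1, which is 33.8 − (29.41) = 4.390 cm to the left of lens 2, so d_o2 = +4.390 cm.
Lens 2 is diverging, so f₂ = −17.5 cm.
Lens 2: 1/d_i2 = 1/f₂ − 1/d_o2 = 1/(-17.5) − 1/(4.390) = -0.2849, so d_i2 = -3.51 cm.
The final image is virtual, 3.51 cm to the left of lens 2 (overall magnification ≈ -1.0).

3.51 cm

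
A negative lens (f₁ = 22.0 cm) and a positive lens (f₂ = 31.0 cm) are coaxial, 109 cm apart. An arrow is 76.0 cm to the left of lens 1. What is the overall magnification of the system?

m = -0.0732

f₁ = −22.0 cm (diverging).
Lens 1: 1/d_i1 = 1/(-22.0) − 1/(76.0) = -0.05861, so d_i1 = -17.06 cm; m₁ = −d_i1/d_o1 = +0.2245.
d_o2 = 109 − (-17.06) = 126.1 cm.
Lens 2: 1/d_i2 = 1/(31.0) − 1/(126.1) = 0.02433, so d_i2 = 41.11 cm; m₂ = −d_i2/d_o2 = -0.3260.
m = m₁·m₂ = (+0.2245)(-0.3260) = -0.0732.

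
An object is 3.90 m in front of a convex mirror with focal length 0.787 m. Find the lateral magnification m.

m = +0.168

For a convex mirror, f = -0.787 m.
1/d_i = 1/f − 1/d_o = 1/(-0.7870) − 1/(3.90) = -1.527, so d_i = -0.6549 m.
m = −d_i/d_o = −(-0.6549)/(3.90) = +0.168.
The image is virtual, upright and reduced, behind the mirror.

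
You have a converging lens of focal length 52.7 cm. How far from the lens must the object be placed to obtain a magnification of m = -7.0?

m = −d_i/d_o ⇒ d_i = −m·d_o.
1/f = 1/d_o + 1/d_i = 1/d_o − 1/(m·d_o) = (1 − 1/m)/d_o, so d_o = f(1 − 1/m) = (52.70)(1 − 1/(-7.0)) = 60.2 cm.

60.2 cm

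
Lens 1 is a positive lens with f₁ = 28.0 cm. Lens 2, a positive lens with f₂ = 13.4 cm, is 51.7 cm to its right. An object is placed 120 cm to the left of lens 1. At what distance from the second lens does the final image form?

Lens 1: 1/d_i1 = 1/f₁ − 1/d_o1 = 1/(28.0) − 1/(120) = 0.02738, so d_i1 = 36.52 cm.
The intermediate image is 36.52 cm to the right of lens 1, which is 51.7 − (36.52) = 15.18 cm to the left of lens 2, so d_o2 = +15.18 cm.
Lens 2: 1/d_i2 = 1/f₂ − 1/d_o2 = 1/(13.4) − 1/(15.18) = 0.008751, so d_i2 = 114 cm.
The final image is real, 114 cm to the right of lens 2 (overall magnification ≈ 2.3).

114 cm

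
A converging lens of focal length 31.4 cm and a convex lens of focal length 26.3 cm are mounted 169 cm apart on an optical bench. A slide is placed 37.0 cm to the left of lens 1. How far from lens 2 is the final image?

Lens 1: 1/d_i1 = 1/f₁ − 1/d_o1 = 1/(31.4) − 1/(37.0) = 0.004820, so d_i1 = 207.5 cm.
The intermediate image is 207.5 cm to the right of lens 1, which lies 38.50 cm to the right of lens 2 — a virtual object — so d_o2 = −38.50 cm.
Lens 2: 1/d_i2 = 1/f₂ − 1/d_o2 = 1/(26.3) − 1/(-38.50) = 0.06400, so d_i2 = 15.6 cm.
The final image is real, 15.6 cm to the right of lens 2 (overall magnification ≈ -2.3).

15.6 cm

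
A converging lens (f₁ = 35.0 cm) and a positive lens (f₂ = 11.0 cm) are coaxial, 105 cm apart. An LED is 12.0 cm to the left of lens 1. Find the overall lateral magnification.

m = -0.149

Lens 1: 1/d_i1 = 1/(35.0) − 1/(12.0) = -0.05476, so d_i1 = -18.26 cm; m₁ = −d_i1/d_o1 = +1.522.
d_o2 = 105 − (-18.26) = 123.3 cm.
Lens 2: 1/d_i2 = 1/(11.0) − 1/(123.3) = 0.08280, so d_i2 = 12.08 cm; m₂ = −d_i2/d_o2 = -0.09795.
m = m₁·m₂ = (+1.522)(-0.09795) = -0.149.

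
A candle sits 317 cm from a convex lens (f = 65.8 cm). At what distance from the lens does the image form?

Thin-lens equation: 1/q = 1/f − 1/p = 1/(65.80) − 1/(317) = 0.01520 − 0.003155 = 0.01204, so q = 83.0 cm.
The image is real, inverted and reduced, on the far side of the lens.

83.0 cm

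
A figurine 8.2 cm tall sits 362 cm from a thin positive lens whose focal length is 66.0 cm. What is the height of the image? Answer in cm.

1.83 cm

1/d_i = 1/f − 1/d_o = 1/(66.00) − 1/(362) = 0.01239, so d_i = 80.72 cm.
m = −d_i/d_o = -0.2230.
|h_i| = |m|·h_o = 0.2230 × 8.2 = 1.83 cm. The image is real, inverted and reduced, on the far side of the lens.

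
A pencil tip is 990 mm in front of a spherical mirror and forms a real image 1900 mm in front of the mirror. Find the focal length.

f = 651 mm (concave)

Real image ⇒ d_i = +1900 mm.
1/f = 1/d_o + 1/d_i = 1/(990) + 1/(1900) = 0.001536, so f = 651 mm.
Since f is positive, the spherical mirror is concave.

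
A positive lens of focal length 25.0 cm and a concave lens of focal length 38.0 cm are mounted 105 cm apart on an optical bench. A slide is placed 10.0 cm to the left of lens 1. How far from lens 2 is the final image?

29.0 cm

Lens 1: 1/d_i1 = 1/f₁ − 1/d_o1 = 1/(25.0) − 1/(10.0) = -0.06000, so d_i1 = -16.67 cm.
The intermediate image is 16.67 cm to the left of lens 1 (virtual), which is 105 − (-16.67) = 121.7 cm to the left of lens 2, so d_o2 = +121.7 cm.
Lens 2 is diverging, so f₂ = −38.0 cm.
Lens 2: 1/d_i2 = 1/f₂ − 1/d_o2 = 1/(-38.0) − 1/(121.7) = -0.03453, so d_i2 = -29.0 cm.
The final image is virtual, 29.0 cm to the left of lens 2 (overall magnification ≈ 0.40).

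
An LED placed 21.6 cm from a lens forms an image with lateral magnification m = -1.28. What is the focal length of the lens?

m = −d_i/d_o ⇒ d_i = −m·d_o = −(-1.28)·(21.6) = 27.65 cm.
1/f = 1/d_o + 1/d_i = 1/(21.6) + 1/(27.65) = 0.08246, so f = 12.1 cm.
Since f is positive, the lens is converging.

f = 12.1 cm (converging)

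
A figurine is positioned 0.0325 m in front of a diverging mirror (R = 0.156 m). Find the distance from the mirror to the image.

0.0229 m

f = R/2 = 0.156/2 = 0.07800 m; for a diverging mirror, f = -0.07800 m.
Mirror equation: 1/v = 1/f − 1/u = 1/(-0.07800) − 1/(0.0325) = -12.82 − 30.77 = -43.59, so v = -0.0229 m.
The image is virtual, upright and reduced, behind the mirror.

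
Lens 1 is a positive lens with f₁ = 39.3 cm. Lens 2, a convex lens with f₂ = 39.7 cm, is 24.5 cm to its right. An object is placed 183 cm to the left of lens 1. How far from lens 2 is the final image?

15.5 cm

Lens 1: 1/d_i1 = 1/f₁ − 1/d_o1 = 1/(39.3) − 1/(183) = 0.01998, so d_i1 = 50.05 cm.
The intermediate image is 50.05 cm to the right of lens 1, which lies 25.55 cm to the right of lens 2 — a virtual object — so d_o2 = −25.55 cm.
Lens 2: 1/d_i2 = 1/f₂ − 1/d_o2 = 1/(39.7) − 1/(-25.55) = 0.06433, so d_i2 = 15.5 cm.
The final image is real, 15.5 cm to the right of lens 2 (overall magnification ≈ -0.17).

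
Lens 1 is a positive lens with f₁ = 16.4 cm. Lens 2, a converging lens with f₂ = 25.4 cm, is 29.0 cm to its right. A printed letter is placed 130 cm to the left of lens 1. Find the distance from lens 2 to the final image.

Lens 1: 1/d_i1 = 1/f₁ − 1/d_o1 = 1/(16.4) − 1/(130) = 0.05328, so d_i1 = 18.77 cm.
The intermediate image is 18.77 cm to the right of lens 1, which is 29.0 − (18.77) = 10.23 cm to the left of lens 2, so d_o2 = +10.23 cm.
Lens 2: 1/d_i2 = 1/f₂ − 1/d_o2 = 1/(25.4) − 1/(10.23) = -0.05838, so d_i2 = -17.1 cm.
The final image is virtual, 17.1 cm to the left of lens 2 (overall magnification ≈ -0.24).

17.1 cm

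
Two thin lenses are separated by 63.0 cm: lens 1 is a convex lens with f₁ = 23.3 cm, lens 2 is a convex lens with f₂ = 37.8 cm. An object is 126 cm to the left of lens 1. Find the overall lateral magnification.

Lens 1: 1/d_i1 = 1/(23.3) − 1/(126) = 0.03498, so d_i1 = 28.59 cm; m₁ = −d_i1/d_o1 = -0.2269.
d_o2 = 63.0 − (28.59) = 34.41 cm.
Lens 2: 1/d_i2 = 1/(37.8) − 1/(34.41) = -0.002606, so d_i2 = -383.7 cm; m₂ = −d_i2/d_o2 = +11.15.
m = m₁·m₂ = (-0.2269)(+11.15) = -2.53.

m = -2.53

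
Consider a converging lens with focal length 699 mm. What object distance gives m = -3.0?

932 mm

m = −d_i/d_o ⇒ d_i = −m·d_o.
1/f = 1/d_o + 1/d_i = 1/d_o − 1/(m·d_o) = (1 − 1/m)/d_o, so d_o = f(1 − 1/m) = (699.0)(1 − 1/(-3.0)) = 932 mm.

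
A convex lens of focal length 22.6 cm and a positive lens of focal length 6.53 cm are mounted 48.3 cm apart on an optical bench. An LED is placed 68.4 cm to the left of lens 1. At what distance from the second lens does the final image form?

11.8 cm

Lens 1: 1/d_i1 = 1/f₁ − 1/d_o1 = 1/(22.6) − 1/(68.4) = 0.02963, so d_i1 = 33.75 cm.
The intermediate image is 33.75 cm to the right of lens 1, which is 48.3 − (33.75) = 14.55 cm to the left of lens 2, so d_o2 = +14.55 cm.
Lens 2: 1/d_i2 = 1/f₂ − 1/d_o2 = 1/(6.53) − 1/(14.55) = 0.08441, so d_i2 = 11.8 cm.
The final image is real, 11.8 cm to the right of lens 2 (overall magnification ≈ 0.40).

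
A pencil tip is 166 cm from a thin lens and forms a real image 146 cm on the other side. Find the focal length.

f = 77.7 cm (converging)

Real image ⇒ d_i = +146 cm.
1/f = 1/d_o + 1/d_i = 1/(166) + 1/(146) = 0.01287, so f = 77.7 cm.
Since f is positive, the thin lens is converging.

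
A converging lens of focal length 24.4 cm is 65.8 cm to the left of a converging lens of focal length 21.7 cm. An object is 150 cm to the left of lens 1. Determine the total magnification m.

Lens 1: 1/d_i1 = 1/(24.4) − 1/(150) = 0.03432, so d_i1 = 29.14 cm; m₁ = −d_i1/d_o1 = -0.1943.
d_o2 = 65.8 − (29.14) = 36.66 cm.
Lens 2: 1/d_i2 = 1/(21.7) − 1/(36.66) = 0.01881, so d_i2 = 53.18 cm; m₂ = −d_i2/d_o2 = -1.451.
m = m₁·m₂ = (-0.1943)(-1.451) = +0.282.

m = +0.282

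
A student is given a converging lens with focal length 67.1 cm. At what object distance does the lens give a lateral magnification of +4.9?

m = −d_i/d_o ⇒ d_i = −m·d_o.
1/f = 1/d_o + 1/d_i = 1/d_o − 1/(m·d_o) = (1 − 1/m)/d_o, so d_o = f(1 − 1/m) = (67.10)(1 − 1/(+4.9)) = 53.4 cm.

53.4 cm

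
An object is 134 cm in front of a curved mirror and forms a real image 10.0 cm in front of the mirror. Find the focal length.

Real image ⇒ d_i = +10.0 cm.
1/f = 1/d_o + 1/d_i = 1/(134) + 1/(10.0) = 0.1075, so f = 9.31 cm.
Since f is positive, the curved mirror is concave.

f = 9.31 cm (concave)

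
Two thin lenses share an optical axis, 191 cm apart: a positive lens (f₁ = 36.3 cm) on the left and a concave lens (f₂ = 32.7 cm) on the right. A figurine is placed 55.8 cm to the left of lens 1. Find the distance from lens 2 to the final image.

Lens 1: 1/d_i1 = 1/f₁ − 1/d_o1 = 1/(36.3) − 1/(55.8) = 0.009627, so d_i1 = 103.9 cm.
The intermediate image is 103.9 cm to the right of lens 1, which is 191 − (103.9) = 87.10 cm to the left of lens 2, so d_o2 = +87.10 cm.
Lens 2 is diverging, so f₂ = −32.7 cm.
Lens 2: 1/d_i2 = 1/f₂ − 1/d_o2 = 1/(-32.7) − 1/(87.10) = -0.04206, so d_i2 = -23.8 cm.
The final image is virtual, 23.8 cm to the left of lens 2 (overall magnification ≈ -0.51).

23.8 cm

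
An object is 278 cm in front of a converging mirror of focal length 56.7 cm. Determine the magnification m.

1/d_i = 1/f − 1/d_o = 1/(56.70) − 1/(278) = 0.01404, so d_i = 71.23 cm.
m = −d_i/d_o = −(71.23)/(278) = -0.256.
The image is real, inverted and reduced, in front of the mirror.

m = -0.256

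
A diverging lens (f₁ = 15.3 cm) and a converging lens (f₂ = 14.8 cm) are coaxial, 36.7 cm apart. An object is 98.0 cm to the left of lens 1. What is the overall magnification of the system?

m = -0.0569

f₁ = −15.3 cm (diverging).
Lens 1: 1/d_i1 = 1/(-15.3) − 1/(98.0) = -0.07556, so d_i1 = -13.23 cm; m₁ = −d_i1/d_o1 = +0.1350.
d_o2 = 36.7 − (-13.23) = 49.93 cm.
Lens 2: 1/d_i2 = 1/(14.8) − 1/(49.93) = 0.04754, so d_i2 = 21.04 cm; m₂ = −d_i2/d_o2 = -0.4213.
m = m₁·m₂ = (+0.1350)(-0.4213) = -0.0569.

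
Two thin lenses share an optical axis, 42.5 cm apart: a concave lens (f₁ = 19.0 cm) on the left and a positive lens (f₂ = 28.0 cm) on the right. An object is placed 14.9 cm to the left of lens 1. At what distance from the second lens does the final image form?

Lens 1 is diverging, so f₁ = −19.0 cm.
Lens 1: 1/d_i1 = 1/f₁ − 1/d_o1 = 1/(-19.0) − 1/(14.9) = -0.1197, so d_i1 = -8.351 cm.
The intermediate image is 8.351 cm to the left of lens 1 (virtual), which is 42.5 − (-8.351) = 50.85 cm to the left of lens 2, so d_o2 = +50.85 cm.
Lens 2: 1/d_i2 = 1/f₂ − 1/d_o2 = 1/(28.0) − 1/(50.85) = 0.01605, so d_i2 = 62.3 cm.
The final image is real, 62.3 cm to the right of lens 2 (overall magnification ≈ -0.69).

62.3 cm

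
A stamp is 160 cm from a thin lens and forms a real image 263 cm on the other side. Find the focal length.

Real image ⇒ d_i = +263 cm.
1/f = 1/d_o + 1/d_i = 1/(160) + 1/(263) = 0.01005, so f = 99.5 cm.
Since f is positive, the thin lens is converging.

f = 99.5 cm (converging)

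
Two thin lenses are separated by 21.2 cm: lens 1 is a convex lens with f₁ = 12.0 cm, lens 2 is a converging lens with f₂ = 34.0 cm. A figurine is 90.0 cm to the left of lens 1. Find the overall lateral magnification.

m = -0.196

Lens 1: 1/d_i1 = 1/(12.0) − 1/(90.0) = 0.07222, so d_i1 = 13.85 cm; m₁ = −d_i1/d_o1 = -0.1539.
d_o2 = 21.2 − (13.85) = 7.350 cm.
Lens 2: 1/d_i2 = 1/(34.0) − 1/(7.350) = -0.1066, so d_i2 = -9.377 cm; m₂ = −d_i2/d_o2 = +1.276.
m = m₁·m₂ = (-0.1539)(+1.276) = -0.196.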